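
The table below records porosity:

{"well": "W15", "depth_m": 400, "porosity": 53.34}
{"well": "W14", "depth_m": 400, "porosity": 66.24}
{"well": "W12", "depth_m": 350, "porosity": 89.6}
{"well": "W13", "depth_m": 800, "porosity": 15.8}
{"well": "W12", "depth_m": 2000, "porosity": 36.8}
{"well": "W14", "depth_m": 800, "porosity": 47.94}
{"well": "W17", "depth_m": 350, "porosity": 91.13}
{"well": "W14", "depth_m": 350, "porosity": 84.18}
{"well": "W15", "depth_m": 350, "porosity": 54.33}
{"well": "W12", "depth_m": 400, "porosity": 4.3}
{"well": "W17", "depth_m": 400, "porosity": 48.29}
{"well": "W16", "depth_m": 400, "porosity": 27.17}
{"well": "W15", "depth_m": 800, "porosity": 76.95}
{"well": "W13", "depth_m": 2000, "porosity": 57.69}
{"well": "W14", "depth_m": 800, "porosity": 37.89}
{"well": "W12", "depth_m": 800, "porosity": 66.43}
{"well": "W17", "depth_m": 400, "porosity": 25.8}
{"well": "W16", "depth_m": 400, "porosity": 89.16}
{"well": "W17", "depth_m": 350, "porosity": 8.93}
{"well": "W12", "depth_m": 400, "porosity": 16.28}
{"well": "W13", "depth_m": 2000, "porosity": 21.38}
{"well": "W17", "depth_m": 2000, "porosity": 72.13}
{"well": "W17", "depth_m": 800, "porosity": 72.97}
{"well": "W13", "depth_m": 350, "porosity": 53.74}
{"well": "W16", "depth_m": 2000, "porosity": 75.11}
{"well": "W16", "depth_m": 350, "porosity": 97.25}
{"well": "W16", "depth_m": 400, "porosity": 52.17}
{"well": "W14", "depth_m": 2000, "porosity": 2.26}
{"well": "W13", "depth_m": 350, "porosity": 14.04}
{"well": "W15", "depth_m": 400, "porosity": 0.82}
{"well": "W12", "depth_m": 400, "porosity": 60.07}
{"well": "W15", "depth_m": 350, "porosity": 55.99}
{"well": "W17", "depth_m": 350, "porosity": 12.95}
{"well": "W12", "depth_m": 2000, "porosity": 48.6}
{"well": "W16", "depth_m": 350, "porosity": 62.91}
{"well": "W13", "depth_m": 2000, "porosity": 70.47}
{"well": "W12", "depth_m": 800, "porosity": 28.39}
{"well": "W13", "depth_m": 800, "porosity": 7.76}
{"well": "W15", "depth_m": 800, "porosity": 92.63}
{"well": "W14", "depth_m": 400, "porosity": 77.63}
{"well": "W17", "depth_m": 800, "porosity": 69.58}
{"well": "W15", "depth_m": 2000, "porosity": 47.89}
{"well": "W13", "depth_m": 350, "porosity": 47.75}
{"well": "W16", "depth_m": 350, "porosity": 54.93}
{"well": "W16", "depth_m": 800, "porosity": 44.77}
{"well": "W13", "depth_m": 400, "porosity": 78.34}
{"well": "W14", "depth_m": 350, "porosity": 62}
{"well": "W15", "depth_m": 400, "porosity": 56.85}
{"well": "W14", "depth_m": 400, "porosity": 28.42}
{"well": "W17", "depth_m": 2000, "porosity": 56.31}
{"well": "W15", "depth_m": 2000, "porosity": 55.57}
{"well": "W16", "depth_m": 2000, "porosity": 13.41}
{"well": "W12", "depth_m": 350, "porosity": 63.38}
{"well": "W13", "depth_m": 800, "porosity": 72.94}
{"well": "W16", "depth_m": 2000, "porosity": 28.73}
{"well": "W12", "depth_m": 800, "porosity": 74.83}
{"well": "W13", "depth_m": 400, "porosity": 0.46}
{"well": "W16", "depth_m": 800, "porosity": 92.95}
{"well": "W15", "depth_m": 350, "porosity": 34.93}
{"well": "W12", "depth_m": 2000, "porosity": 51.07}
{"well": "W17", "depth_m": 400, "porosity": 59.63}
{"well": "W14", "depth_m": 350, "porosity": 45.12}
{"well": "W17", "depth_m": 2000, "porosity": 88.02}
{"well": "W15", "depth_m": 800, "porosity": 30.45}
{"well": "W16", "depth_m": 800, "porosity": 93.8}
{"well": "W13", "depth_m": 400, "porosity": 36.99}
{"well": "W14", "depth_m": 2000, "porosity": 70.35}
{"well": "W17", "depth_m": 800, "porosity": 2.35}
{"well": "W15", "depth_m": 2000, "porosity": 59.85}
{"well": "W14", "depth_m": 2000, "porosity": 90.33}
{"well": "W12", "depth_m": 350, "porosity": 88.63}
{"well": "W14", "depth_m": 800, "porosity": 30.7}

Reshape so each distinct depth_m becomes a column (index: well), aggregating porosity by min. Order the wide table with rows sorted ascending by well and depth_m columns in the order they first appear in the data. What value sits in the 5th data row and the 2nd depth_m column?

54.93

With rows sorted ascending by well, row 5 is well=W16. depth_m columns in first-appearance order: 400, 350, 800, 2000; column 2 is 350.
Long rows with well=W16, depth_m=350: min(97.25, 62.91, 54.93) = 54.93.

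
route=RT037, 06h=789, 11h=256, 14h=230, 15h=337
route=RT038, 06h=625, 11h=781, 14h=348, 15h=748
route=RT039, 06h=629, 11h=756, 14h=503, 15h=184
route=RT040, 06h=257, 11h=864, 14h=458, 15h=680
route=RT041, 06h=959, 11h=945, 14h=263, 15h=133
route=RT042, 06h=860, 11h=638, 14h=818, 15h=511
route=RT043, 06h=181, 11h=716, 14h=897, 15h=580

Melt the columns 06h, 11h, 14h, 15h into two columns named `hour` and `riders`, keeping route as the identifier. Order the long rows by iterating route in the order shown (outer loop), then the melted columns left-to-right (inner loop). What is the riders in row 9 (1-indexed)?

629

28 rows total (7 × 4). Row 9: index ⌊(9-1)/4⌋ = 2 into route → RT039; (9-1) mod 4 = 0 into the melted columns → 06h.
So row 9 is (RT039, 06h, 629); riders = 629.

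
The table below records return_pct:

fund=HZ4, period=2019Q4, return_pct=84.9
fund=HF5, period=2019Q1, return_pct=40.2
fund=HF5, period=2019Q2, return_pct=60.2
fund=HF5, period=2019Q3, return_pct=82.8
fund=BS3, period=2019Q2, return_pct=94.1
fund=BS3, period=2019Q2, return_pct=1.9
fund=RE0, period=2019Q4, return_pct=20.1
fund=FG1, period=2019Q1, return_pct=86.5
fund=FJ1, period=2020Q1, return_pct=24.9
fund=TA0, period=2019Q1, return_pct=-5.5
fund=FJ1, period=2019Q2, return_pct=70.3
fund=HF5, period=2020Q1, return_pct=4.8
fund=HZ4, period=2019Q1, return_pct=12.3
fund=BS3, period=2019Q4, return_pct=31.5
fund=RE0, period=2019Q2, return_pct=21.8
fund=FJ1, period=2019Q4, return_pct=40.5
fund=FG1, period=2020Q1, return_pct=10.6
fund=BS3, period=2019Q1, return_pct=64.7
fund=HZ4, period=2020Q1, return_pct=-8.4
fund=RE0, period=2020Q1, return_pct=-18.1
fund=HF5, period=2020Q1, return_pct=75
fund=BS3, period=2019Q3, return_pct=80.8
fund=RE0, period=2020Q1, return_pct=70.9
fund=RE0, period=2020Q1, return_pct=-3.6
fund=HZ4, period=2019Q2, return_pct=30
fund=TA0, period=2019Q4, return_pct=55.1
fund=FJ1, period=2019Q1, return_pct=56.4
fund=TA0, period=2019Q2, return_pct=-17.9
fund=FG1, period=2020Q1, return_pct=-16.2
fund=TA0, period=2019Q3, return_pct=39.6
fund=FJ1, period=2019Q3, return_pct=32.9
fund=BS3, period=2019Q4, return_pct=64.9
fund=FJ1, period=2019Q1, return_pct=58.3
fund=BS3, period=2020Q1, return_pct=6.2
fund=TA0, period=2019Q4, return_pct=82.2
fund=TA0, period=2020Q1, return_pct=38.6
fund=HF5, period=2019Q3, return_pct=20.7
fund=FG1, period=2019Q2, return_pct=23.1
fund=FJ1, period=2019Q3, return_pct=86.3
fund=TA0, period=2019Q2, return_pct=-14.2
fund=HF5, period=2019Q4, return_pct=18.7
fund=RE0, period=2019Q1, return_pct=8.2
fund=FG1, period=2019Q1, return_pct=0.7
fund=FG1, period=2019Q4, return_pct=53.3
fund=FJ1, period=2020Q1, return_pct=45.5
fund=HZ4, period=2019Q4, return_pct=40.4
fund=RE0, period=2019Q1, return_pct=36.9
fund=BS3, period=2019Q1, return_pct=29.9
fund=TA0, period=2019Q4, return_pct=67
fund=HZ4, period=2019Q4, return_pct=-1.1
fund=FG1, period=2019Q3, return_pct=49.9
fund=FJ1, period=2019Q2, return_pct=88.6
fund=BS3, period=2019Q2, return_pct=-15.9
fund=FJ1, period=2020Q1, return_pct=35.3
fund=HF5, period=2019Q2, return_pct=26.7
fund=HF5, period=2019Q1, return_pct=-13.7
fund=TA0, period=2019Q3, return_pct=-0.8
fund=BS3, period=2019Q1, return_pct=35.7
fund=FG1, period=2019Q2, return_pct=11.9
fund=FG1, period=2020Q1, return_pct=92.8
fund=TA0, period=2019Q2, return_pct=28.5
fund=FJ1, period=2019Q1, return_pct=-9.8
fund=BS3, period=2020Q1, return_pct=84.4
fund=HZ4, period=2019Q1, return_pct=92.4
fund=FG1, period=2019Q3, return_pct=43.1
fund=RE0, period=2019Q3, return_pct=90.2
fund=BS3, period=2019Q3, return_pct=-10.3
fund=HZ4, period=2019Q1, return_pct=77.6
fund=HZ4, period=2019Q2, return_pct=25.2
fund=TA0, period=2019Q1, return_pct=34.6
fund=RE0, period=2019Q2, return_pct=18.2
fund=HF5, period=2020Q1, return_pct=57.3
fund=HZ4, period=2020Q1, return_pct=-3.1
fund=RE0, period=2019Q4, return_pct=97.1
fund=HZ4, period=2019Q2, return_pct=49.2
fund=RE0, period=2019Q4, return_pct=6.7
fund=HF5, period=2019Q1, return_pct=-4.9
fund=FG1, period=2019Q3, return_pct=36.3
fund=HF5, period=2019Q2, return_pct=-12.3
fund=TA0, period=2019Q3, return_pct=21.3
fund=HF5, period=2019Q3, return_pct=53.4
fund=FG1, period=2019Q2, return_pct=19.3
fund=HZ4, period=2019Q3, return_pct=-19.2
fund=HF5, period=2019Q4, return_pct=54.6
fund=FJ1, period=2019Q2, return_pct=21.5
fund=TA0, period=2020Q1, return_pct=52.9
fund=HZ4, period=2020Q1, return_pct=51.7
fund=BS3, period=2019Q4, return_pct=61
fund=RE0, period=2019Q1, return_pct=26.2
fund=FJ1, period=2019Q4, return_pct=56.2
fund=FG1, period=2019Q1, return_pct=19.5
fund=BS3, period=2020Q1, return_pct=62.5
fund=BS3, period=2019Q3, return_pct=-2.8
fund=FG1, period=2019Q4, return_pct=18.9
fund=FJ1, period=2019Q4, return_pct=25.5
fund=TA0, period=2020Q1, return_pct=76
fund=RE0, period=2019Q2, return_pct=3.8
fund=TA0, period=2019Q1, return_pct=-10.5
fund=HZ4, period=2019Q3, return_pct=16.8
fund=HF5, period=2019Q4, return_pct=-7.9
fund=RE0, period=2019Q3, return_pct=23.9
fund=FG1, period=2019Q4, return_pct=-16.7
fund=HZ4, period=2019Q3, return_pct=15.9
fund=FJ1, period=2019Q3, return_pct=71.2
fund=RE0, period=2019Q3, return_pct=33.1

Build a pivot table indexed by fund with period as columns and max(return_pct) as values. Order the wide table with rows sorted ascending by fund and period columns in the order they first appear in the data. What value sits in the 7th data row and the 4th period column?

39.6

With rows sorted ascending by fund, row 7 is fund=TA0. period columns in first-appearance order: 2019Q4, 2019Q1, 2019Q2, 2019Q3, 2020Q1; column 4 is 2019Q3.
Long rows with fund=TA0, period=2019Q3: max(39.6, -0.8, 21.3) = 39.6.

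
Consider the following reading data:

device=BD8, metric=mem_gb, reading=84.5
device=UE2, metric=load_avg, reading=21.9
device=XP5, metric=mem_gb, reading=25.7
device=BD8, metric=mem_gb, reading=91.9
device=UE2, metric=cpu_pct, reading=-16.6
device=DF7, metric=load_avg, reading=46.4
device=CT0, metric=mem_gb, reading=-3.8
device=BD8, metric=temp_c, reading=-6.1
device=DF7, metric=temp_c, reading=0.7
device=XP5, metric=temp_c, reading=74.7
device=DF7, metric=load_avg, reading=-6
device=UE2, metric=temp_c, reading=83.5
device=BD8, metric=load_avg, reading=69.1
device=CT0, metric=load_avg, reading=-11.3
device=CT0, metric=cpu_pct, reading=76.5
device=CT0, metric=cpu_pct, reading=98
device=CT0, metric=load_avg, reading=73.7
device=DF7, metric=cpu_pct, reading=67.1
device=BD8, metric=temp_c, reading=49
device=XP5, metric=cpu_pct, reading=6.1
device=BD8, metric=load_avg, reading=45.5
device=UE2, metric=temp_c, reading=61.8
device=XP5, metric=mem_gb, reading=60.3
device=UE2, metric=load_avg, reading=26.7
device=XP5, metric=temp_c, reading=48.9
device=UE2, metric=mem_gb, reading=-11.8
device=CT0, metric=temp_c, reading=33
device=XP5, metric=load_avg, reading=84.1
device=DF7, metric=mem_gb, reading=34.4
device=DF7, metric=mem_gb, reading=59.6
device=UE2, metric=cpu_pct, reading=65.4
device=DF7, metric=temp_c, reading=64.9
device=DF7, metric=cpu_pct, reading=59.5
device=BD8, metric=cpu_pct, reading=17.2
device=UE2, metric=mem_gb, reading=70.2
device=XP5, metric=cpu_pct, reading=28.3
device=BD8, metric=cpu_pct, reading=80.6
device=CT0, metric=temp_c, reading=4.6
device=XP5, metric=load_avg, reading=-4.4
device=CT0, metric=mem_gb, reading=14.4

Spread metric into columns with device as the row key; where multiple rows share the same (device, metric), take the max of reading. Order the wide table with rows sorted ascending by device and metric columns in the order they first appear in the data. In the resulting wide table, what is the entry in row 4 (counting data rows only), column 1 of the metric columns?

With rows sorted ascending by device, row 4 is device=UE2. metric columns in first-appearance order: mem_gb, load_avg, cpu_pct, temp_c; column 1 is mem_gb.
Long rows with device=UE2, metric=mem_gb: max(-11.8, 70.2) = 70.2.

70.2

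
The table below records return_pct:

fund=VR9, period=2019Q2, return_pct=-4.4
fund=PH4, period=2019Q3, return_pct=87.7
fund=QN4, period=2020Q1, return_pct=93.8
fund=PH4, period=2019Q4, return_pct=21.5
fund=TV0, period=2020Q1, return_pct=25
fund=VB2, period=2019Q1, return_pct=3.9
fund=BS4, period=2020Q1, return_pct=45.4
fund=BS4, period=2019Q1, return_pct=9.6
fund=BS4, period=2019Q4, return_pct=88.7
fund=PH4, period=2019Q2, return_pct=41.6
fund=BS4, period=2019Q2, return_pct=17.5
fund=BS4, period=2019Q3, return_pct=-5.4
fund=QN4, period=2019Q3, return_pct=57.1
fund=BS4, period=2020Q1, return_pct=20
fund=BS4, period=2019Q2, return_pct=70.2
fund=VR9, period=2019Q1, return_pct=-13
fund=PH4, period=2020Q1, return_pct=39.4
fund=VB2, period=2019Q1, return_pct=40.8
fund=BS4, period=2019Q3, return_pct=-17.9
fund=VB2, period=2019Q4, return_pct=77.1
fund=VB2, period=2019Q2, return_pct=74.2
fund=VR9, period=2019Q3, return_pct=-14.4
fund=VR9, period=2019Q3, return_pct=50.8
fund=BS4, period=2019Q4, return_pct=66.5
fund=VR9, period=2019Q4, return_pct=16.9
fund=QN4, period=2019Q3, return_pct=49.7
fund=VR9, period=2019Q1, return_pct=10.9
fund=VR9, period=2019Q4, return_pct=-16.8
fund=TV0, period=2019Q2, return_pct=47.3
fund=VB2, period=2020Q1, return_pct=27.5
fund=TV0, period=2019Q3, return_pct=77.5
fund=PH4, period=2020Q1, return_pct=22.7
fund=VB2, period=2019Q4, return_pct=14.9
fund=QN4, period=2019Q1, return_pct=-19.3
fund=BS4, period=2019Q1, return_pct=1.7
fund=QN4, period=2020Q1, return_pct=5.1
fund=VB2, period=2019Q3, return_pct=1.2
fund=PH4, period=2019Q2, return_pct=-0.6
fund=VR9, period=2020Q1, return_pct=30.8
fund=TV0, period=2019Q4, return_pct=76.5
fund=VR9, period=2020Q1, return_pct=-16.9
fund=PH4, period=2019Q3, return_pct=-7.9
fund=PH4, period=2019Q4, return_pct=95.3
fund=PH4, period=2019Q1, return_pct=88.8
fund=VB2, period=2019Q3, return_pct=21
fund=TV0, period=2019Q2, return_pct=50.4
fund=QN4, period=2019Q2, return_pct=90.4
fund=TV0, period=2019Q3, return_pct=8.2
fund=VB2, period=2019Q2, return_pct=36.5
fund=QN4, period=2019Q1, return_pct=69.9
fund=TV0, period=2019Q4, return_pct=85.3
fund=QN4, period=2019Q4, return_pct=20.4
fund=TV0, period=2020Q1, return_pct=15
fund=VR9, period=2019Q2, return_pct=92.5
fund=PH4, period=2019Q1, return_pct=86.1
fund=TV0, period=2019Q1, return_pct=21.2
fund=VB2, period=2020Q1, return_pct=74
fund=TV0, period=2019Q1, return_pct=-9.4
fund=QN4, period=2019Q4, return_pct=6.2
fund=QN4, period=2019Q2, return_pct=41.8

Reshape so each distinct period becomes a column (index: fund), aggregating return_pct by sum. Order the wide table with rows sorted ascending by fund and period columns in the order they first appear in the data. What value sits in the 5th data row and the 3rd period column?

101.5

With rows sorted ascending by fund, row 5 is fund=VB2. period columns in first-appearance order: 2019Q2, 2019Q3, 2020Q1, 2019Q4, 2019Q1; column 3 is 2020Q1.
Long rows with fund=VB2, period=2020Q1: 27.5 + 74 = 101.5.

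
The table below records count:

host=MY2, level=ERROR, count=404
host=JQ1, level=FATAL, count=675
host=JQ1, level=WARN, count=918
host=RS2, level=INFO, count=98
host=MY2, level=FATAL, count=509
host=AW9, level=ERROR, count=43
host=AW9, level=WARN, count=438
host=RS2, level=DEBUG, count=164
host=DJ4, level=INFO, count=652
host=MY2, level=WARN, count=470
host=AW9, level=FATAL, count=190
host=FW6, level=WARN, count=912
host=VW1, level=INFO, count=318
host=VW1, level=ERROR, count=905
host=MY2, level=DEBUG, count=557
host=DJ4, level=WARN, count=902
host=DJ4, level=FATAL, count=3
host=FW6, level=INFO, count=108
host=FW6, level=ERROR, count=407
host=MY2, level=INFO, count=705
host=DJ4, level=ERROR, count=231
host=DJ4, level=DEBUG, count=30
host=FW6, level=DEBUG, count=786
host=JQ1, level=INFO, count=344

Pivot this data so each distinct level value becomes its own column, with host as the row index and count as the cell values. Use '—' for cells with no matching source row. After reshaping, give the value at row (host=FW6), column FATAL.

—

No long-format row has host=FW6 and level=FATAL, so the cell is —.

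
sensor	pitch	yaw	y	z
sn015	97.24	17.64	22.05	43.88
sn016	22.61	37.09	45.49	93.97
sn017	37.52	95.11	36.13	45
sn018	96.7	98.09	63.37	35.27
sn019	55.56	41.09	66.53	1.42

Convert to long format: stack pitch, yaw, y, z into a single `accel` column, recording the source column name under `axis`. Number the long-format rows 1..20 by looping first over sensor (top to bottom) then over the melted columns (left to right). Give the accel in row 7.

45.49

20 rows total (5 × 4). Row 7: index ⌊(7-1)/4⌋ = 1 into sensor → sn016; (7-1) mod 4 = 2 into the melted columns → y.
So row 7 is (sn016, y, 45.49); accel = 45.49.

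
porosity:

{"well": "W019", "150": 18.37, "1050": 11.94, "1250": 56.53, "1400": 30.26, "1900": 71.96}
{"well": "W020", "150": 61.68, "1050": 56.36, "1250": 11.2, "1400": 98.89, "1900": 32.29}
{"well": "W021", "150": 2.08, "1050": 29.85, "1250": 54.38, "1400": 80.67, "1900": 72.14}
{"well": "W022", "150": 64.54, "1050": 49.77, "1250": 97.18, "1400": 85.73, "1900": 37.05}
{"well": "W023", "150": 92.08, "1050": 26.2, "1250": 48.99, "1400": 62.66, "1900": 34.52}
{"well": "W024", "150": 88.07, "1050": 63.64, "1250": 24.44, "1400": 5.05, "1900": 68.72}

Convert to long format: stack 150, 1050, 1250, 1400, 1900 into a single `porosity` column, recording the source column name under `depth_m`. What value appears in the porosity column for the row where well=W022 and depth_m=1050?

Unpivoting turns each (well, wide-column) pair into one long row.
The wide cell at row W022, column 1050 holds 49.77, so the long row (W022, 1050) has porosity=49.77.

49.77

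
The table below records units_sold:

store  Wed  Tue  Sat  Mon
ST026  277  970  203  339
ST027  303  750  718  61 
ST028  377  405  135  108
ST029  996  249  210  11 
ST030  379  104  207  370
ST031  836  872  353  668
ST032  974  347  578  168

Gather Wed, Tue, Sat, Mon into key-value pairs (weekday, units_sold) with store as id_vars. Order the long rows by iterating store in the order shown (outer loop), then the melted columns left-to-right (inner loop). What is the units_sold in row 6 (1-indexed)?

750

28 rows total (7 × 4). Row 6: index ⌊(6-1)/4⌋ = 1 into store → ST027; (6-1) mod 4 = 1 into the melted columns → Tue.
So row 6 is (ST027, Tue, 750); units_sold = 750.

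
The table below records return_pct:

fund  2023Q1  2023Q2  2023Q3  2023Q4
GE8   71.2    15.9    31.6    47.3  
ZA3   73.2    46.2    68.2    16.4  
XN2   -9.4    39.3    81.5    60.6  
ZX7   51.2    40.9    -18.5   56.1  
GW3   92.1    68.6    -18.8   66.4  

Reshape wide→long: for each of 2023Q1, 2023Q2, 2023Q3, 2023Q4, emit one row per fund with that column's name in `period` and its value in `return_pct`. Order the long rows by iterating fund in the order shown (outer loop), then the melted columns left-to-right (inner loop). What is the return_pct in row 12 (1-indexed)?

20 rows total (5 × 4). Row 12: index ⌊(12-1)/4⌋ = 2 into fund → XN2; (12-1) mod 4 = 3 into the melted columns → 2023Q4.
So row 12 is (XN2, 2023Q4, 60.6); return_pct = 60.6.

60.6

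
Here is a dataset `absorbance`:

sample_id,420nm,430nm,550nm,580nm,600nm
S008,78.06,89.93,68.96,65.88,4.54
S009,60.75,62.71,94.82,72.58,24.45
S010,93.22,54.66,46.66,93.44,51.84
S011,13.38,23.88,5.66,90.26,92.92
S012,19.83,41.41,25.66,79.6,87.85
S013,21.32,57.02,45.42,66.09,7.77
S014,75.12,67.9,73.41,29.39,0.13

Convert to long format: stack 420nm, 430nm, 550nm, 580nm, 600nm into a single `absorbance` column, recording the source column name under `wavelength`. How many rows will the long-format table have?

35

7 sample_id values × 5 melted columns = 35 rows.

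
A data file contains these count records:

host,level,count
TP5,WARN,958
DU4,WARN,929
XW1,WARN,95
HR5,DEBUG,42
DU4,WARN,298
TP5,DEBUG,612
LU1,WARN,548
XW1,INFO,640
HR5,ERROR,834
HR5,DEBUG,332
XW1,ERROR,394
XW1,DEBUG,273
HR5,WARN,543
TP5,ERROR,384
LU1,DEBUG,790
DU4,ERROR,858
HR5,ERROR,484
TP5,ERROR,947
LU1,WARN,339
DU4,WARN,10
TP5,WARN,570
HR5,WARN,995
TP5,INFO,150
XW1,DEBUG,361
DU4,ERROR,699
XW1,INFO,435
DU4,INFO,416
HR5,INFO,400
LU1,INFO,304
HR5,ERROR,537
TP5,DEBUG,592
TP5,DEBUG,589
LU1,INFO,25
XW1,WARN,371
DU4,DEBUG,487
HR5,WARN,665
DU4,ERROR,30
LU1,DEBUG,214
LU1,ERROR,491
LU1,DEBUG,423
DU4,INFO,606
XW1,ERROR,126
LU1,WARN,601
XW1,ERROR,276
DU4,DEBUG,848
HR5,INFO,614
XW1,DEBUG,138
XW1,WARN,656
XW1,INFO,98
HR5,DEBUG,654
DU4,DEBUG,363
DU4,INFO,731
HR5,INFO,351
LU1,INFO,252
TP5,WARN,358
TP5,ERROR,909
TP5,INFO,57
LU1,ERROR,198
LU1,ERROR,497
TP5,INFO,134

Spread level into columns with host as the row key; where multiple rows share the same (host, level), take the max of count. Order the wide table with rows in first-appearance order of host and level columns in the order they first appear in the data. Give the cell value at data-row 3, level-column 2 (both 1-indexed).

With rows in first-appearance order of host, row 3 is host=XW1. level columns in first-appearance order: WARN, DEBUG, INFO, ERROR; column 2 is DEBUG.
Long rows with host=XW1, level=DEBUG: max(273, 361, 138) = 361.

361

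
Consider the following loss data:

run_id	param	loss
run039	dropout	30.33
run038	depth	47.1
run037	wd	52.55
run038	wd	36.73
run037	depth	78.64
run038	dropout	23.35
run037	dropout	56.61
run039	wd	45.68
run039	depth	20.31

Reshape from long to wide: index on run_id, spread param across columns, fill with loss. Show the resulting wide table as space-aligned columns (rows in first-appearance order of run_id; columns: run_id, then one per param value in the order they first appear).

run_id  dropout  depth  wd   
run039  30.33    20.31  45.68
run038  23.35    47.1   36.73
run037  56.61    78.64  52.55

Columns: run_id plus the 3 distinct param values (dropout, depth, wd).
For example, row run039 column dropout takes loss=30.33 from the long row (run039, dropout).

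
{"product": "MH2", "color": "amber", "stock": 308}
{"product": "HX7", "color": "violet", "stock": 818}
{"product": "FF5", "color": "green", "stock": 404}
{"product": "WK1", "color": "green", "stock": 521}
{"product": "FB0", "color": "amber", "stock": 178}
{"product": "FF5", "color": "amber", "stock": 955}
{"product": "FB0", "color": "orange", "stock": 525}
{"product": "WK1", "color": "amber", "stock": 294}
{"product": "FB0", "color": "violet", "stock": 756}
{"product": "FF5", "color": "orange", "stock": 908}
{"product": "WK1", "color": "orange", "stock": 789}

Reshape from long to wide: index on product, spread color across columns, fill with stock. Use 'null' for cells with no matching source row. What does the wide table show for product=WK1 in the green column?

The long row with product=WK1, color=green has stock=521.

521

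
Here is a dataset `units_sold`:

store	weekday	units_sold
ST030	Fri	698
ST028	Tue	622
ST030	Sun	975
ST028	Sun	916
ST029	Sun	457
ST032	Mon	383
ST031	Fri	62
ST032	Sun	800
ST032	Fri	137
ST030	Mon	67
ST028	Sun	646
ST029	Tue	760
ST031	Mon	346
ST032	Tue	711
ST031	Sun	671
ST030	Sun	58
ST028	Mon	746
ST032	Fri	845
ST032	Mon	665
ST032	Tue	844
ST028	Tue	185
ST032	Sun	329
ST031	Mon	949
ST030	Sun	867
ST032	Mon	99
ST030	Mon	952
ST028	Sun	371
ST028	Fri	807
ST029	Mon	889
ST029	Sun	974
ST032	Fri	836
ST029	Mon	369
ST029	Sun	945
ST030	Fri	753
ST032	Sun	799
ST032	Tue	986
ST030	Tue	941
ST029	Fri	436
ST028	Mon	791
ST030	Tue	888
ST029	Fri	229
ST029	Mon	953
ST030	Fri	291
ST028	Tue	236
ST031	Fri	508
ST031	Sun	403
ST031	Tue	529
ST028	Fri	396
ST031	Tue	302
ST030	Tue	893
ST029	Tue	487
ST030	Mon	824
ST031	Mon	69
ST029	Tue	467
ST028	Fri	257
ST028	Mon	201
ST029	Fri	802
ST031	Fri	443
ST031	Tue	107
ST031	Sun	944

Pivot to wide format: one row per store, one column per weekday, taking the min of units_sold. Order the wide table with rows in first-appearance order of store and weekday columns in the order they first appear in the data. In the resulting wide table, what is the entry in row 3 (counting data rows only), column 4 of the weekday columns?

369

With rows in first-appearance order of store, row 3 is store=ST029. weekday columns in first-appearance order: Fri, Tue, Sun, Mon; column 4 is Mon.
Long rows with store=ST029, weekday=Mon: min(889, 369, 953) = 369.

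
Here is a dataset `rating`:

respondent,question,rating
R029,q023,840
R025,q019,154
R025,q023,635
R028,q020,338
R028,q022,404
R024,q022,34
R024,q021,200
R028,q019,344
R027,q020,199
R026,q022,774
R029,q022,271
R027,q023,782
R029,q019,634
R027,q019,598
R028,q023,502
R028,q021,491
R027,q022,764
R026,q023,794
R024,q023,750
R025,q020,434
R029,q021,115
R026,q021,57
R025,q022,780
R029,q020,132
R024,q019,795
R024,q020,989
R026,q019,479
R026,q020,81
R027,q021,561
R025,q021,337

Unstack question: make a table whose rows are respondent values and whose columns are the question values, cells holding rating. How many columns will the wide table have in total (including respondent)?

6

1 column for respondent plus 5 distinct question values → 6 columns.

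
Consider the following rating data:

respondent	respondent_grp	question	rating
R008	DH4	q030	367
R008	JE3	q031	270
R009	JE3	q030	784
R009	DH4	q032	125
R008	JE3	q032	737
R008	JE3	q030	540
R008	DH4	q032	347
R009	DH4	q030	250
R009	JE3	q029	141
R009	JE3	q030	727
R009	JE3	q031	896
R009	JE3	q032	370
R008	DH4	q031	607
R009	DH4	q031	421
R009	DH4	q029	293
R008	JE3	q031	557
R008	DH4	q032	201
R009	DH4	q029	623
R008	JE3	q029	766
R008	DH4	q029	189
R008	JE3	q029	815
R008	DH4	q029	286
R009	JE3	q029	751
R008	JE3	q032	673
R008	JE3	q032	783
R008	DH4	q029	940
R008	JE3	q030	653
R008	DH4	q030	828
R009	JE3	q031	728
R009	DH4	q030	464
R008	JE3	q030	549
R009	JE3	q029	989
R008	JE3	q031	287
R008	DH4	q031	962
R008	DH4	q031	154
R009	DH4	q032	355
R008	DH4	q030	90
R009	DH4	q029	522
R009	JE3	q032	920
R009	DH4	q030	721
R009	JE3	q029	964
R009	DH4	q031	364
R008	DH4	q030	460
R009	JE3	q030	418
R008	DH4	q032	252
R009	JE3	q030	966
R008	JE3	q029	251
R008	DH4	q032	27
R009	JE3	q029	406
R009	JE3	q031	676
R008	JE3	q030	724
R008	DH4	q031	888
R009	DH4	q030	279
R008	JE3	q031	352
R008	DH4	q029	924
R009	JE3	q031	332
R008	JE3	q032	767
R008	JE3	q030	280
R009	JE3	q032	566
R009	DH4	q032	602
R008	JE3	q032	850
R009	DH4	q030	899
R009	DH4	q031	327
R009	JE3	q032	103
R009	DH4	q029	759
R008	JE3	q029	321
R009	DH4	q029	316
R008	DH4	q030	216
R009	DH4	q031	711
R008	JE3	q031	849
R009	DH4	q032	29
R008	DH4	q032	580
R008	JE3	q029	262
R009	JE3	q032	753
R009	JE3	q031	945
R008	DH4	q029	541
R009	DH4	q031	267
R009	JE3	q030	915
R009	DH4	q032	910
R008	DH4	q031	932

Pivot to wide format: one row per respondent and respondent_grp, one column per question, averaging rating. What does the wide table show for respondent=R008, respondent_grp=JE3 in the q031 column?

Rows with respondent=R008, respondent_grp=JE3 and question=q031: rating values are 270, 557, 287, 352, 849.
(270 + 557 + 287 + 352 + 849) / 5 = 463.

463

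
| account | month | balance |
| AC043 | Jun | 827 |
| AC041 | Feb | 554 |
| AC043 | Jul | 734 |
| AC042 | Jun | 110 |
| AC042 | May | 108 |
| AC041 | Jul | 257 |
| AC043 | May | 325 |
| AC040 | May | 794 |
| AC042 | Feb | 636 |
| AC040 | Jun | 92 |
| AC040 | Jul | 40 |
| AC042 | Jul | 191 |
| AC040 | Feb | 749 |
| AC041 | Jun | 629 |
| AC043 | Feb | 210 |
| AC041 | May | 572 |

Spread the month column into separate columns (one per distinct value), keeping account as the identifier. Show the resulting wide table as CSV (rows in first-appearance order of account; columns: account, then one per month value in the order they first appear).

Columns: account plus the 4 distinct month values (Jun, Feb, Jul, May).
For example, row AC043 column Jun takes balance=827 from the long row (AC043, Jun).

account,Jun,Feb,Jul,May
AC043,827,210,734,325
AC041,629,554,257,572
AC042,110,636,191,108
AC040,92,749,40,794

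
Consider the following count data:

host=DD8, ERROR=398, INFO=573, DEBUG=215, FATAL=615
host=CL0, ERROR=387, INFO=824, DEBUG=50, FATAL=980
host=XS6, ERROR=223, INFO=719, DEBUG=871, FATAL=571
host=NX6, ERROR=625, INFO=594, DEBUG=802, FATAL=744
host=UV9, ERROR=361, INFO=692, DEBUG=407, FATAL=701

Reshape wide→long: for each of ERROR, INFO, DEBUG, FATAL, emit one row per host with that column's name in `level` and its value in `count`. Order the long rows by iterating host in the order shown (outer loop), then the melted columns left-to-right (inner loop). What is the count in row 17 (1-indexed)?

361

20 rows total (5 × 4). Row 17: index ⌊(17-1)/4⌋ = 4 into host → UV9; (17-1) mod 4 = 0 into the melted columns → ERROR.
So row 17 is (UV9, ERROR, 361); count = 361.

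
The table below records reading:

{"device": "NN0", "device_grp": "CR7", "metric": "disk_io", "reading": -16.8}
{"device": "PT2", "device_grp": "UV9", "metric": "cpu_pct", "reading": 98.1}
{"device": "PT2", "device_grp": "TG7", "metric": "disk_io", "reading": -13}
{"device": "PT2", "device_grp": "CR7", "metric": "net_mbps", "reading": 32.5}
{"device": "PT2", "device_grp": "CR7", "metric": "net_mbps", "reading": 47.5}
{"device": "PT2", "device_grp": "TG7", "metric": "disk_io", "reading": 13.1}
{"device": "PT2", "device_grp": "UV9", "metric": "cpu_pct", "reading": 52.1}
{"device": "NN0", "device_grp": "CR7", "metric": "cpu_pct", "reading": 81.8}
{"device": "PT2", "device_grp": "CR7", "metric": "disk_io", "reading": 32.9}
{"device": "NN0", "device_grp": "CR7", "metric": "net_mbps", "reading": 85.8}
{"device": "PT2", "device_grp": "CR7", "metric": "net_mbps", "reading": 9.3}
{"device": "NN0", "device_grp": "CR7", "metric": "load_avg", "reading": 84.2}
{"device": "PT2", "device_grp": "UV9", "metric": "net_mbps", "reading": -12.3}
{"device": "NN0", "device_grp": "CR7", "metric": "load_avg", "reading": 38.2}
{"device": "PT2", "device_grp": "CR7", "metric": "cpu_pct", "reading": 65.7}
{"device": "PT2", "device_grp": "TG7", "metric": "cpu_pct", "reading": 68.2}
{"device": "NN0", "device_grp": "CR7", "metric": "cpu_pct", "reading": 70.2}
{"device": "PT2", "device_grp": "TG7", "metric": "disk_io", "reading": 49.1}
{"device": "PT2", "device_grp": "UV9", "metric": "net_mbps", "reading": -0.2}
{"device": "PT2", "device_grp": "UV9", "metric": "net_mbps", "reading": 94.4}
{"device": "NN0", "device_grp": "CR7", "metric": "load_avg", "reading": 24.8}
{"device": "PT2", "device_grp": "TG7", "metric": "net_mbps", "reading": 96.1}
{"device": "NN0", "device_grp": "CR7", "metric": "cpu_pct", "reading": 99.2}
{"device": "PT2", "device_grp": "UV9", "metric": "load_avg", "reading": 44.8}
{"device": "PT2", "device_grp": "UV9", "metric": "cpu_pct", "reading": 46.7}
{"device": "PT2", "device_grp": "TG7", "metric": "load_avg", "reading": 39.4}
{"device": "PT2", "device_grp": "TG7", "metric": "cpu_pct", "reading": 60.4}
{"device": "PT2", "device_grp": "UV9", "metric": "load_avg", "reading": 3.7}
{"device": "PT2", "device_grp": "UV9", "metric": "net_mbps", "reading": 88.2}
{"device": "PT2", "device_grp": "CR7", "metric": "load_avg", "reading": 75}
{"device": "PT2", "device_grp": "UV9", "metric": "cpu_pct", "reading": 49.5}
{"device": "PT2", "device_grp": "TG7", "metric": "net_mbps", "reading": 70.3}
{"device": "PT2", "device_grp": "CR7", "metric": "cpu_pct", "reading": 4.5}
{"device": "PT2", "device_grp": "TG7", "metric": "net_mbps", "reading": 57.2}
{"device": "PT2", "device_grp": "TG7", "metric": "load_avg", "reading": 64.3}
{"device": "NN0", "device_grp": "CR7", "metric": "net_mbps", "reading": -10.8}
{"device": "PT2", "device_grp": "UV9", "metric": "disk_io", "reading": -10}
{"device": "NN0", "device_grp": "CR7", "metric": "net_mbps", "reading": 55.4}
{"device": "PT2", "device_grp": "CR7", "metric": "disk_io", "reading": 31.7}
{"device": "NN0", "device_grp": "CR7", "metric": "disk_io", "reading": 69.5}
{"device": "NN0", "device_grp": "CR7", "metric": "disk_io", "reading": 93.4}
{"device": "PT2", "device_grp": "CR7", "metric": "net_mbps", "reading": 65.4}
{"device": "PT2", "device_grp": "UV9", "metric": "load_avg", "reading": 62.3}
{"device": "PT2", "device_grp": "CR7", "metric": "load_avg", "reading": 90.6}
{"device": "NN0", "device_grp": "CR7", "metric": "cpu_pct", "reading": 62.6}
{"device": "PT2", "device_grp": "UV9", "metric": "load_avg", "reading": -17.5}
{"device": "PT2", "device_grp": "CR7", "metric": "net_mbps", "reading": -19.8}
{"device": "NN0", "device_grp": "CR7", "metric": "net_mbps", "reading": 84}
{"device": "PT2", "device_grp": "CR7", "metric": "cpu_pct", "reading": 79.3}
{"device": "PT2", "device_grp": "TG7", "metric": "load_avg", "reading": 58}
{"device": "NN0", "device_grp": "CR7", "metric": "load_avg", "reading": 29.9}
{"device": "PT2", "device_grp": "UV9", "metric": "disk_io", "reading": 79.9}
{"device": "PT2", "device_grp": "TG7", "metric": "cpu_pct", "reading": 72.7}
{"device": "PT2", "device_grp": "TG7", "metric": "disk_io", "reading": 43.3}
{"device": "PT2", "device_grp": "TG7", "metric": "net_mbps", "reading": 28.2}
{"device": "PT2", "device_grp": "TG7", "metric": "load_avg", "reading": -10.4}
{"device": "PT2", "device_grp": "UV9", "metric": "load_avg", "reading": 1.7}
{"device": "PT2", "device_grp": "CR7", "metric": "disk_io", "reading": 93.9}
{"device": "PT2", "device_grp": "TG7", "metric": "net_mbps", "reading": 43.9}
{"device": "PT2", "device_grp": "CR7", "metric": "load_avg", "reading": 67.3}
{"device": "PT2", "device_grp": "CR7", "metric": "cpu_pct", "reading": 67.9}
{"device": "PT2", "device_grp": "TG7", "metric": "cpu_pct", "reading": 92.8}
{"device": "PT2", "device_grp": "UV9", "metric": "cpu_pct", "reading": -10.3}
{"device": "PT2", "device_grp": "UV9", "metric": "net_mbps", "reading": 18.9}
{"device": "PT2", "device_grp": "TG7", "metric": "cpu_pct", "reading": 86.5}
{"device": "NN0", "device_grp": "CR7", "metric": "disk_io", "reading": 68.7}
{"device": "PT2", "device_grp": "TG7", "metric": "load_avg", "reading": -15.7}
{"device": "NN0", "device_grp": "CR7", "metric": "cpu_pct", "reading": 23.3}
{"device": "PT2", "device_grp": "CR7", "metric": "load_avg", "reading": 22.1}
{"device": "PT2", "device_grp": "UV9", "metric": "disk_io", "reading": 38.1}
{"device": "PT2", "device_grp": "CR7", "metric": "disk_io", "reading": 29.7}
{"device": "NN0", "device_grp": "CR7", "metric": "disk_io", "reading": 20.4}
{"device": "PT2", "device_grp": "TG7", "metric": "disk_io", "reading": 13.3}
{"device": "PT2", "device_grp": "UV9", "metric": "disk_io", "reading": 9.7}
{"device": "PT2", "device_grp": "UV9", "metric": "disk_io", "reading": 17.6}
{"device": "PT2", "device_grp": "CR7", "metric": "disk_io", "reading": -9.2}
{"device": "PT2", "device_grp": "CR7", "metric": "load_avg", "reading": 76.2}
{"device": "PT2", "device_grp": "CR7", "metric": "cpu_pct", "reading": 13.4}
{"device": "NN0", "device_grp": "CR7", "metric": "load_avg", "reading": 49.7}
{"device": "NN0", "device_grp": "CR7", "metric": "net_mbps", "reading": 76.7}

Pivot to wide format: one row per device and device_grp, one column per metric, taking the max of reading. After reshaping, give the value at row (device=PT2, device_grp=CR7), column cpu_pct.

79.3

Rows with device=PT2, device_grp=CR7 and metric=cpu_pct: reading values are 65.7, 4.5, 79.3, 67.9, 13.4.
max(65.7, 4.5, 79.3, 67.9, 13.4) = 79.3.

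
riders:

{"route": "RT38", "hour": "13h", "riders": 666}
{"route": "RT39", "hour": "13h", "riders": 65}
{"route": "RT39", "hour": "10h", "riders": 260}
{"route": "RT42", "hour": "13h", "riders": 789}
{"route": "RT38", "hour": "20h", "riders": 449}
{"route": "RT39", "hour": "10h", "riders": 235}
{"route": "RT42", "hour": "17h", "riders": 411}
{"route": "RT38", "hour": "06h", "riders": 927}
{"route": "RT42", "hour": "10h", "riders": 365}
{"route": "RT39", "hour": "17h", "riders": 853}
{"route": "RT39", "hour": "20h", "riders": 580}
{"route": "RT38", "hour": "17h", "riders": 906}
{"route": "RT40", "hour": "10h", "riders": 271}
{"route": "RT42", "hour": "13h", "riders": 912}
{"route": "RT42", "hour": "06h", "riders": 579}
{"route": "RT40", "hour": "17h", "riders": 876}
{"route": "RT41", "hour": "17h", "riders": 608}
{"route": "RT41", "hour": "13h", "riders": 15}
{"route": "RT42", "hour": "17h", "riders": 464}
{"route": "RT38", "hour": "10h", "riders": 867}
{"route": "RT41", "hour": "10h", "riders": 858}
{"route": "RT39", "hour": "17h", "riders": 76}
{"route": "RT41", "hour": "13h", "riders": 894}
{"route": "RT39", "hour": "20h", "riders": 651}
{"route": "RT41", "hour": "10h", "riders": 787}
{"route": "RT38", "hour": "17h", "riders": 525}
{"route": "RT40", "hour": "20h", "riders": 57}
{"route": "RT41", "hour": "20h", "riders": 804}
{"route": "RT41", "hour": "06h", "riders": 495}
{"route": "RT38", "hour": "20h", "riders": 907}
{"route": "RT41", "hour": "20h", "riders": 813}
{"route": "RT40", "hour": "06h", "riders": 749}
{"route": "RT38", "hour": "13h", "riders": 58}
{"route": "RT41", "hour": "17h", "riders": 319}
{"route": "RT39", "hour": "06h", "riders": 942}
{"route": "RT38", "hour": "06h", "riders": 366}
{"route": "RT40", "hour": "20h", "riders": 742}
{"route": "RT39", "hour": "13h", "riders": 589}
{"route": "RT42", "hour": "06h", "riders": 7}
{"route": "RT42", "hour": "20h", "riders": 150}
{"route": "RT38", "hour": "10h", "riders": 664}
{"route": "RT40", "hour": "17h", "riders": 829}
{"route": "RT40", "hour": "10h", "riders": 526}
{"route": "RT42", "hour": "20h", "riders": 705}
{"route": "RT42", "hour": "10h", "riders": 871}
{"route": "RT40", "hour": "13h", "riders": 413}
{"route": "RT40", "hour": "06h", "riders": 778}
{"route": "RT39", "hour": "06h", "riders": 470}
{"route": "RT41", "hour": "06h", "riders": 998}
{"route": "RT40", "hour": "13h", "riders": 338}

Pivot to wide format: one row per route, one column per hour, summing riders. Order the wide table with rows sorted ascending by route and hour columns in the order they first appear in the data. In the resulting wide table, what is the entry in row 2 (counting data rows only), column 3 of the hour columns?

With rows sorted ascending by route, row 2 is route=RT39. hour columns in first-appearance order: 13h, 10h, 20h, 17h, 06h; column 3 is 20h.
Long rows with route=RT39, hour=20h: 580 + 651 = 1231.

1231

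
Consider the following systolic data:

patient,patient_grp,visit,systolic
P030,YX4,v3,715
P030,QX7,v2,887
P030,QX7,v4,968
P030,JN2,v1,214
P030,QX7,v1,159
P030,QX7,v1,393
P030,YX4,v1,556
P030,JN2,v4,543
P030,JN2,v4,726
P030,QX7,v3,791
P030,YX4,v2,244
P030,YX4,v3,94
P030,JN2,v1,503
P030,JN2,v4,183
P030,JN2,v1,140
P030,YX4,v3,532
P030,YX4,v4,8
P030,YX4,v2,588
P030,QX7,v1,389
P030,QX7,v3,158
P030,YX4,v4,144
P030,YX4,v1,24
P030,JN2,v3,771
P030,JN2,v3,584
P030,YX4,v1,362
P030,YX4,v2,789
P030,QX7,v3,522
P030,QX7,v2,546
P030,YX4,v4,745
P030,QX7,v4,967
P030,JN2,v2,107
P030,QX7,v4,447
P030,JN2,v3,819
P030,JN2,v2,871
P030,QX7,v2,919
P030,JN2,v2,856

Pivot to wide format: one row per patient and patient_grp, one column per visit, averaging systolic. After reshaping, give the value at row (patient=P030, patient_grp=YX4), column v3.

447

Rows with patient=P030, patient_grp=YX4 and visit=v3: systolic values are 715, 94, 532.
(715 + 94 + 532) / 3 = 447.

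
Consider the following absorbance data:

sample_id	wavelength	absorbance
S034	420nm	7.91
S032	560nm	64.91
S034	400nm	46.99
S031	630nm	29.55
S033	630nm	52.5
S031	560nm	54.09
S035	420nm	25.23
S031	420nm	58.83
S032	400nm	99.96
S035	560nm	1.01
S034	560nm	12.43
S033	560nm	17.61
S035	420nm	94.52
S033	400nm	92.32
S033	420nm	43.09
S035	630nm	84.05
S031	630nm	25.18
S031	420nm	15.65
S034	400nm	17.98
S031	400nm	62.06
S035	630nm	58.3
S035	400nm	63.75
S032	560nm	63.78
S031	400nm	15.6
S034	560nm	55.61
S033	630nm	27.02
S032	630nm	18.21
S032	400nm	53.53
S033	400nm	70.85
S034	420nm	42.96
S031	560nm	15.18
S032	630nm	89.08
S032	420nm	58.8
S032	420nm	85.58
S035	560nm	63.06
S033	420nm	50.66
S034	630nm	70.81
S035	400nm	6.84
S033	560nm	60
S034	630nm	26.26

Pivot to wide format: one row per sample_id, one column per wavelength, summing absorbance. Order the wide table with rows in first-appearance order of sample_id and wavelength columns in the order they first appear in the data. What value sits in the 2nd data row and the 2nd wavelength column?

128.69

With rows in first-appearance order of sample_id, row 2 is sample_id=S032. wavelength columns in first-appearance order: 420nm, 560nm, 400nm, 630nm; column 2 is 560nm.
Long rows with sample_id=S032, wavelength=560nm: 64.91 + 63.78 = 128.69.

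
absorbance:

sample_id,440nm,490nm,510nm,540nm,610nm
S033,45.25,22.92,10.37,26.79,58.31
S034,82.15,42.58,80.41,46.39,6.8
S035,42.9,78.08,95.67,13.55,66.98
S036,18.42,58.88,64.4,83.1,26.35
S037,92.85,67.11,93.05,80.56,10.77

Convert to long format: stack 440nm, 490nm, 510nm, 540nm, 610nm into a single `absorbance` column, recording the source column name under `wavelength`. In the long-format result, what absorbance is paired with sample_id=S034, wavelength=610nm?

Unpivoting turns each (sample_id, wide-column) pair into one long row.
The wide cell at row S034, column 610nm holds 6.8, so the long row (S034, 610nm) has absorbance=6.8.

6.8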